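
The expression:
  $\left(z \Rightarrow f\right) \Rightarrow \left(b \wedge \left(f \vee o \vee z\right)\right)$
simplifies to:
$\left(b \wedge f\right) \vee \left(b \wedge o\right) \vee \left(z \wedge \neg f\right)$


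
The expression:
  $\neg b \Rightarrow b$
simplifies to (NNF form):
$b$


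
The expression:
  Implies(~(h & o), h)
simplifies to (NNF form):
h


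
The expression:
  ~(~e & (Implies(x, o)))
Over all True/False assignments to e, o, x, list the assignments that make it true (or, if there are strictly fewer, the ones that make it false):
is false only for:
  e=False, o=False, x=False;
  e=False, o=True, x=False;
  e=False, o=True, x=True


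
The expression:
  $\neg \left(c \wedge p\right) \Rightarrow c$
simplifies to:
$c$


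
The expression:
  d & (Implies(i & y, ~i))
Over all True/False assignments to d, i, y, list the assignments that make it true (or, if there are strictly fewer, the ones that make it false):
is true only for:
  d=True, i=False, y=False;
  d=True, i=False, y=True;
  d=True, i=True, y=False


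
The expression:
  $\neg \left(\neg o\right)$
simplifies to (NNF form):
$o$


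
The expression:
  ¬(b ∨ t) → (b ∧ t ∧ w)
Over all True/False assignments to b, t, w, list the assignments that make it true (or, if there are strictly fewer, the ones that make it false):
is false only for:
  b=False, t=False, w=False;
  b=False, t=False, w=True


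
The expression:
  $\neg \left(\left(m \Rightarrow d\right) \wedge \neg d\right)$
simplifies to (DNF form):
$d \vee m$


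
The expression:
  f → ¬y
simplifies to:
¬f ∨ ¬y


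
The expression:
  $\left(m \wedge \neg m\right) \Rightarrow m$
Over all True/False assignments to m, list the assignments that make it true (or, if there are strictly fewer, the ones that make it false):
is always true.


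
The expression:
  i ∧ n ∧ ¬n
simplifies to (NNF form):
False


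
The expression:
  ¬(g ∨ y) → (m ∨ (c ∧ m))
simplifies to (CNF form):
g ∨ m ∨ y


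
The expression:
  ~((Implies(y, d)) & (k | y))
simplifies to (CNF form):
(y | ~k) & (~d | ~y)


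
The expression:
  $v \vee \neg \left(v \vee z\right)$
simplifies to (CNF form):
$v \vee \neg z$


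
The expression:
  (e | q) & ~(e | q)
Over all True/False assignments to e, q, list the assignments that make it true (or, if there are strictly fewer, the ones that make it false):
is never true.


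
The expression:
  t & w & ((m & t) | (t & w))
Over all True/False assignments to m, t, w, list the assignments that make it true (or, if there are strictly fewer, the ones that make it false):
is true only for:
  m=False, t=True, w=True;
  m=True, t=True, w=True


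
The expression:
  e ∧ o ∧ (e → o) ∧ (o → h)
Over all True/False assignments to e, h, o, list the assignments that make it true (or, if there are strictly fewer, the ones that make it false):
is true only for:
  e=True, h=True, o=True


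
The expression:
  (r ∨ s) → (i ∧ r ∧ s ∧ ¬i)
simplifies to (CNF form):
¬r ∧ ¬s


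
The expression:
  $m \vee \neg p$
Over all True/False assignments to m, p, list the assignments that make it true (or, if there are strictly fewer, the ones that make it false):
is false only for:
  m=False, p=True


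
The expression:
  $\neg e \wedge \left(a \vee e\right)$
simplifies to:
$a \wedge \neg e$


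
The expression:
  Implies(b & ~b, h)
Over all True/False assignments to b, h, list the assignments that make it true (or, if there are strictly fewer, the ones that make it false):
is always true.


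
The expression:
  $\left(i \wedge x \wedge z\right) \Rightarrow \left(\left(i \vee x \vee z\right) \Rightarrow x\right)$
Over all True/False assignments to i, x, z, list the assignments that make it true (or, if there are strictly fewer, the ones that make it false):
is always true.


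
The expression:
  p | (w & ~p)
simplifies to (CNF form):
p | w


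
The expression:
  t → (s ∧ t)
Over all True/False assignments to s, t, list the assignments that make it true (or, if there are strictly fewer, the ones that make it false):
is false only for:
  s=False, t=True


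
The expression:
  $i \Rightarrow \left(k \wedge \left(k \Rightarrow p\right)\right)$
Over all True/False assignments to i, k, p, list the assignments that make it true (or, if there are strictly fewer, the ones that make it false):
is false only for:
  i=True, k=False, p=False;
  i=True, k=False, p=True;
  i=True, k=True, p=False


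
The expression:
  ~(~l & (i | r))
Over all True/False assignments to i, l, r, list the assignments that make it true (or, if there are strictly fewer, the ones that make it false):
is false only for:
  i=False, l=False, r=True;
  i=True, l=False, r=False;
  i=True, l=False, r=True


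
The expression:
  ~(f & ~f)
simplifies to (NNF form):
True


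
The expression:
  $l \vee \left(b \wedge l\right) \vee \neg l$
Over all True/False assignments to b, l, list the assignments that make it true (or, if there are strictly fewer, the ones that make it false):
is always true.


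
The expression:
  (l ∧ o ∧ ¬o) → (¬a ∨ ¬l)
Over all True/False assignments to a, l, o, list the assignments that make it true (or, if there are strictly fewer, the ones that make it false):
is always true.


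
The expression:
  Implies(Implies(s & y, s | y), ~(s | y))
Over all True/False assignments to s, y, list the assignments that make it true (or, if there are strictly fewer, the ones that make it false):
is true only for:
  s=False, y=False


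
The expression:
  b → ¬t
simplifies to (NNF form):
¬b ∨ ¬t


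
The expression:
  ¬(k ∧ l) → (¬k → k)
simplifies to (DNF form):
k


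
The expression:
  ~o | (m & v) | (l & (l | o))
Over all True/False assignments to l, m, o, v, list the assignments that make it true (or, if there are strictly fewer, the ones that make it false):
is false only for:
  l=False, m=False, o=True, v=False;
  l=False, m=False, o=True, v=True;
  l=False, m=True, o=True, v=False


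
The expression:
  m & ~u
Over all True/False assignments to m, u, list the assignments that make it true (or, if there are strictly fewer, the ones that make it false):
is true only for:
  m=True, u=False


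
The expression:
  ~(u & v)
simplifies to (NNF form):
~u | ~v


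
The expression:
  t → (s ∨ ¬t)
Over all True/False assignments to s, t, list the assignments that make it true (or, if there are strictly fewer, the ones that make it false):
is false only for:
  s=False, t=True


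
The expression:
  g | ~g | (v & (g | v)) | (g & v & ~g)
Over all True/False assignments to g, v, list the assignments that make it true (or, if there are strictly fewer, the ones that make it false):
is always true.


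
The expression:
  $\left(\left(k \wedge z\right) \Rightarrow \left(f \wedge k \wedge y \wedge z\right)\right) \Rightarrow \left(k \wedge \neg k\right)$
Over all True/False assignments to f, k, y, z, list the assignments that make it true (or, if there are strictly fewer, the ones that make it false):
is true only for:
  f=False, k=True, y=False, z=True;
  f=False, k=True, y=True, z=True;
  f=True, k=True, y=False, z=True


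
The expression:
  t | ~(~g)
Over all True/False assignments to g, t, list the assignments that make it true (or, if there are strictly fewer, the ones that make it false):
is false only for:
  g=False, t=False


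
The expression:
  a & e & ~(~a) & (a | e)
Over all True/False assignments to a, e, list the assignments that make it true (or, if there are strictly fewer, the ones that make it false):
is true only for:
  a=True, e=True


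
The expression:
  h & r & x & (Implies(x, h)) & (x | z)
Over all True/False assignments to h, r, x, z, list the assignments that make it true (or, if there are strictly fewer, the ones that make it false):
is true only for:
  h=True, r=True, x=True, z=False;
  h=True, r=True, x=True, z=True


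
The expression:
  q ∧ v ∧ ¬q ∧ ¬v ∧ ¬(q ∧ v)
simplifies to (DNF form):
False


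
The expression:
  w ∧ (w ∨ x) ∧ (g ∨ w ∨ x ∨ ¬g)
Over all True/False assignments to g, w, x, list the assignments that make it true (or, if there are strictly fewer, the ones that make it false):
is true only for:
  g=False, w=True, x=False;
  g=False, w=True, x=True;
  g=True, w=True, x=False;
  g=True, w=True, x=True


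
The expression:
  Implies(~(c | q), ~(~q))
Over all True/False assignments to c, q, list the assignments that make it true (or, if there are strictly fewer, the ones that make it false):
is false only for:
  c=False, q=False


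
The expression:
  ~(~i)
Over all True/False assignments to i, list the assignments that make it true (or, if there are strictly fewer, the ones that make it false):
is true only for:
  i=True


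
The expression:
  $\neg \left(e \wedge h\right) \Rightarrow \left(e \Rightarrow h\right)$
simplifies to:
$h \vee \neg e$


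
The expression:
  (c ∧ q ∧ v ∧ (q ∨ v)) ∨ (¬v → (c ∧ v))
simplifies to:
v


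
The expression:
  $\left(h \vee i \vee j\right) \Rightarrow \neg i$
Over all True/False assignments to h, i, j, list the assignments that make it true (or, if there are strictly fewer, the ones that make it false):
is true only for:
  h=False, i=False, j=False;
  h=False, i=False, j=True;
  h=True, i=False, j=False;
  h=True, i=False, j=True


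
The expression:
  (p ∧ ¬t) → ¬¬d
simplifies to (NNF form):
d ∨ t ∨ ¬p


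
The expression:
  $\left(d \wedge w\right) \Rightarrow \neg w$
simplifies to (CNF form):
$\neg d \vee \neg w$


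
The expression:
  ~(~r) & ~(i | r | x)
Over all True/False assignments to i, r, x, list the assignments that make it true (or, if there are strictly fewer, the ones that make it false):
is never true.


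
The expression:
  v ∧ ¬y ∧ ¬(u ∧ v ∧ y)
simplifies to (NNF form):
v ∧ ¬y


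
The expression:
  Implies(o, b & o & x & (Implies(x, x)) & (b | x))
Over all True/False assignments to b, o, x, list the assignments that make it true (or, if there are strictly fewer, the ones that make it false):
is false only for:
  b=False, o=True, x=False;
  b=False, o=True, x=True;
  b=True, o=True, x=False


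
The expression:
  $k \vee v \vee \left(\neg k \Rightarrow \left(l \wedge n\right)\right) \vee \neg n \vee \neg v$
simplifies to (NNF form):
$\text{True}$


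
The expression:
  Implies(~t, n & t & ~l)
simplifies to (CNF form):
t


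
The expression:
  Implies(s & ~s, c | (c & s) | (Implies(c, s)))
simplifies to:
True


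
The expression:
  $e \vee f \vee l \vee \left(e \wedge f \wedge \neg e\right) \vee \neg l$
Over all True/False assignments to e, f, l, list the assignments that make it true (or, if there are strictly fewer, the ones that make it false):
is always true.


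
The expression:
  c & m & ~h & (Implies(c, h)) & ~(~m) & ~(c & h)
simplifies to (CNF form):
False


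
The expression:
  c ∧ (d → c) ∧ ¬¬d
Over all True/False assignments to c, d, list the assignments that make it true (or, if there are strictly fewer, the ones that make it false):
is true only for:
  c=True, d=True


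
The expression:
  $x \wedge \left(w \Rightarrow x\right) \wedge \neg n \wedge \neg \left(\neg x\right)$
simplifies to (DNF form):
$x \wedge \neg n$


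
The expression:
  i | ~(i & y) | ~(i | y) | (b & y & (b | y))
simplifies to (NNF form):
True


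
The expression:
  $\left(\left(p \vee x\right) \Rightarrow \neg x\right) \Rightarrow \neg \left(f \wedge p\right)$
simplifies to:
$x \vee \neg f \vee \neg p$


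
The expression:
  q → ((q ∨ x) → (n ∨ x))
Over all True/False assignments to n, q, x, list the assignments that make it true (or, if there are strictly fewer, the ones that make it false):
is false only for:
  n=False, q=True, x=False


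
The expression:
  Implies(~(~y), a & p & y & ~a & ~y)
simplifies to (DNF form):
~y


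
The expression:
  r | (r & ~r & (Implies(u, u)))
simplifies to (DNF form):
r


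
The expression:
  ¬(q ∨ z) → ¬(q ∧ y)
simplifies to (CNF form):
True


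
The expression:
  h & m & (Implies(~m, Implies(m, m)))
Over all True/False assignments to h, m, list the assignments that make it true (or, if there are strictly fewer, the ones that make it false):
is true only for:
  h=True, m=True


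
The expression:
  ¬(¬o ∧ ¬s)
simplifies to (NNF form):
o ∨ s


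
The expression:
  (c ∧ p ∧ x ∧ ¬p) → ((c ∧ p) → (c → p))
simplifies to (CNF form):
True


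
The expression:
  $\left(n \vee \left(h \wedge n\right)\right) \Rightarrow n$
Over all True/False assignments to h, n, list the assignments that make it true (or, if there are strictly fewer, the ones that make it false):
is always true.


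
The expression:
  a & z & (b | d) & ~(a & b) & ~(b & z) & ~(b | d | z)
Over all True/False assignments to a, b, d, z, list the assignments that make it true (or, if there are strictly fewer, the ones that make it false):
is never true.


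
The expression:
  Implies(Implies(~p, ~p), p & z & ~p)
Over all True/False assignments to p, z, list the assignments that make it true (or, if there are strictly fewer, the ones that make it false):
is never true.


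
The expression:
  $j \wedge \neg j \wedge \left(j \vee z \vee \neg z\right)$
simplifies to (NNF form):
$\text{False}$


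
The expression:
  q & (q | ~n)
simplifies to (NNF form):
q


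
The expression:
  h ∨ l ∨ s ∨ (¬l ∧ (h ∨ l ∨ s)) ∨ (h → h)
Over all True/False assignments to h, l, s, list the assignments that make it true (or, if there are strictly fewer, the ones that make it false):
is always true.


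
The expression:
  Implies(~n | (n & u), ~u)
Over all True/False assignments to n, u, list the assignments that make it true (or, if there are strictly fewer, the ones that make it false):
is true only for:
  n=False, u=False;
  n=True, u=False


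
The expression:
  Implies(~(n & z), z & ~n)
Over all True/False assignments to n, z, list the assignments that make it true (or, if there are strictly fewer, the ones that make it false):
is true only for:
  n=False, z=True;
  n=True, z=True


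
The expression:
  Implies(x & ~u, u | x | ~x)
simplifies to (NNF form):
True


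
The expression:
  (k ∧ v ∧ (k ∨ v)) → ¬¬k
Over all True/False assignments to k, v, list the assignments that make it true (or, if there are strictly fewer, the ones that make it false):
is always true.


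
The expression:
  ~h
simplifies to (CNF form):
~h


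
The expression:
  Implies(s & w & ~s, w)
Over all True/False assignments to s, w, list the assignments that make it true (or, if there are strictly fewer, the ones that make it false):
is always true.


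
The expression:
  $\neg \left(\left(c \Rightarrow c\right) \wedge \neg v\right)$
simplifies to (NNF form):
$v$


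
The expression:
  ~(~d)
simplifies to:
d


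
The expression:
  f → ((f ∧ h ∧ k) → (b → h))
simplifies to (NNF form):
True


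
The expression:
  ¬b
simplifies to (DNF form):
¬b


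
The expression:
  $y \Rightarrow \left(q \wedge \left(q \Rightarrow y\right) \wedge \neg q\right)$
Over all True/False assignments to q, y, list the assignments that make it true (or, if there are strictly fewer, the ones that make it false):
is true only for:
  q=False, y=False;
  q=True, y=False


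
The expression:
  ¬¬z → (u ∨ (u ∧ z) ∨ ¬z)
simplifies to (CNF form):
u ∨ ¬z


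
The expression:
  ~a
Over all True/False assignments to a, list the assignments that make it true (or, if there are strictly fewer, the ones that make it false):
is true only for:
  a=False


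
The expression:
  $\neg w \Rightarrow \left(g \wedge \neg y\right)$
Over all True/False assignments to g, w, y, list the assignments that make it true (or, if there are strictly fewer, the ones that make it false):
is false only for:
  g=False, w=False, y=False;
  g=False, w=False, y=True;
  g=True, w=False, y=True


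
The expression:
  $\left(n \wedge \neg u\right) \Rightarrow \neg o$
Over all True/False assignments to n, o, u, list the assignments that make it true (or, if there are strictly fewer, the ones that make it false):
is false only for:
  n=True, o=True, u=False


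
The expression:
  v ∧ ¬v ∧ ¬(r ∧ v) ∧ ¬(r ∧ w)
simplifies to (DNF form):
False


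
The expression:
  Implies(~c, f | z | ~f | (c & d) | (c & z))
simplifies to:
True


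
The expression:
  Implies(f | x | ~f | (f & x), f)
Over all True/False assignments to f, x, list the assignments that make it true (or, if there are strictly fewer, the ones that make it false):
is true only for:
  f=True, x=False;
  f=True, x=True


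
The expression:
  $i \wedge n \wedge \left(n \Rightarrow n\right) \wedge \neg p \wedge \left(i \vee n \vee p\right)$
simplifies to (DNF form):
$i \wedge n \wedge \neg p$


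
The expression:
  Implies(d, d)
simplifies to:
True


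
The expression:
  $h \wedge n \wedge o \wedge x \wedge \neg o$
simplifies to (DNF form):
$\text{False}$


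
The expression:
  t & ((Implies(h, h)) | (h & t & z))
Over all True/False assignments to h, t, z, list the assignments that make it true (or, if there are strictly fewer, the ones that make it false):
is true only for:
  h=False, t=True, z=False;
  h=False, t=True, z=True;
  h=True, t=True, z=False;
  h=True, t=True, z=True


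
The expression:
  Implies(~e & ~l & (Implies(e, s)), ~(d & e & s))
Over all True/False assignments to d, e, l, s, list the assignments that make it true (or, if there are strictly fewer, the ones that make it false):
is always true.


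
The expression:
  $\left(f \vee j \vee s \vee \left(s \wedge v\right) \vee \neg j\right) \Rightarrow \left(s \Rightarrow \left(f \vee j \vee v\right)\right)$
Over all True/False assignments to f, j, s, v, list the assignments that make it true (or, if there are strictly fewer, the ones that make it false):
is false only for:
  f=False, j=False, s=True, v=False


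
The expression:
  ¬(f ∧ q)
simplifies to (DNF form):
¬f ∨ ¬q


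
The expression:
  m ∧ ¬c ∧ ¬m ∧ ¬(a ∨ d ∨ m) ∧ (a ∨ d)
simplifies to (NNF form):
False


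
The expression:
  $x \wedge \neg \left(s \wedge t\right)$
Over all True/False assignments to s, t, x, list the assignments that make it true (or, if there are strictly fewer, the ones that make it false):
is true only for:
  s=False, t=False, x=True;
  s=False, t=True, x=True;
  s=True, t=False, x=True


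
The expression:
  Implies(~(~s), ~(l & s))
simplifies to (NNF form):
~l | ~s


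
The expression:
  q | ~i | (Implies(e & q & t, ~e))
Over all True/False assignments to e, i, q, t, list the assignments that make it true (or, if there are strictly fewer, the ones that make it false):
is always true.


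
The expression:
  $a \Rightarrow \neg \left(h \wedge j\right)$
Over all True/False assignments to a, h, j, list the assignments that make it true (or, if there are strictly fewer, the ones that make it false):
is false only for:
  a=True, h=True, j=True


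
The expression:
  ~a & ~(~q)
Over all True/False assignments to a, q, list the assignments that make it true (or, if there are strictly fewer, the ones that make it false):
is true only for:
  a=False, q=True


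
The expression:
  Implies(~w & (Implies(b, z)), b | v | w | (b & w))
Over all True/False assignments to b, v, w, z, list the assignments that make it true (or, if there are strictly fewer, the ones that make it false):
is false only for:
  b=False, v=False, w=False, z=False;
  b=False, v=False, w=False, z=True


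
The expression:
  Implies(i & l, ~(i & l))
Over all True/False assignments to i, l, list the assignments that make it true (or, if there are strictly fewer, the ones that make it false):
is false only for:
  i=True, l=True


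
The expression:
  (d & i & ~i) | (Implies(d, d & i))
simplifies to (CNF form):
i | ~d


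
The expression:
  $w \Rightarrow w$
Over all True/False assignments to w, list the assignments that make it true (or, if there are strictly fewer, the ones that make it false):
is always true.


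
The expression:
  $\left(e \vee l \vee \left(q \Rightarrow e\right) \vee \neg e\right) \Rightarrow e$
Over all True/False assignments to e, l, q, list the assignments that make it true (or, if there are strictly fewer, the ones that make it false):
is true only for:
  e=True, l=False, q=False;
  e=True, l=False, q=True;
  e=True, l=True, q=False;
  e=True, l=True, q=True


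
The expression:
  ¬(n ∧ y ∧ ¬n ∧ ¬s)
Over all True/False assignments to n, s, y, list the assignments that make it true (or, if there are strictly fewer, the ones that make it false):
is always true.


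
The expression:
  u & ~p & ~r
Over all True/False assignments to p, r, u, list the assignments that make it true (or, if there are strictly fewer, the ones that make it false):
is true only for:
  p=False, r=False, u=True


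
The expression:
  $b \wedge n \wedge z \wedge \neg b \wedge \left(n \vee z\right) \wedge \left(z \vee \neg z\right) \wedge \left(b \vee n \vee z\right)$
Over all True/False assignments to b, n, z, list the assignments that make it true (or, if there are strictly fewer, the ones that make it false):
is never true.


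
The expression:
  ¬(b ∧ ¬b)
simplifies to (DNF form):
True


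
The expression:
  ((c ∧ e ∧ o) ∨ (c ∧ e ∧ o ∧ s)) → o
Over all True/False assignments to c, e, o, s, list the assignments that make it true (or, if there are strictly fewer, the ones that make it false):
is always true.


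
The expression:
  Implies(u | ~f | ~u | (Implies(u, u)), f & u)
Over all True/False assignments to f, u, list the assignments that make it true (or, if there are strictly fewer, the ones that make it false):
is true only for:
  f=True, u=True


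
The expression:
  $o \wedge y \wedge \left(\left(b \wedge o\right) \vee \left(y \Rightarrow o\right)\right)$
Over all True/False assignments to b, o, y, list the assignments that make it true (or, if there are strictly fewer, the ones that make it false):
is true only for:
  b=False, o=True, y=True;
  b=True, o=True, y=True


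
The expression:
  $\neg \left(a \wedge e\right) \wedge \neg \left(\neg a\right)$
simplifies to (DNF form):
$a \wedge \neg e$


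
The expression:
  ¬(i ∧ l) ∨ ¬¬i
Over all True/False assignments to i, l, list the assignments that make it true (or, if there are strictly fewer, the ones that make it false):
is always true.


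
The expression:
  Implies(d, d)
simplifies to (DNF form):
True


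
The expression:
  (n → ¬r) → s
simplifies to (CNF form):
(n ∨ s) ∧ (r ∨ s)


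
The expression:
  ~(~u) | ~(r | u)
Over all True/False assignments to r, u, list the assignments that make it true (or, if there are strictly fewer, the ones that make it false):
is false only for:
  r=True, u=False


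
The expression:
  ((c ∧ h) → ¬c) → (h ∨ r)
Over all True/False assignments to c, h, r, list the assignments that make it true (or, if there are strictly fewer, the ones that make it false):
is false only for:
  c=False, h=False, r=False;
  c=True, h=False, r=False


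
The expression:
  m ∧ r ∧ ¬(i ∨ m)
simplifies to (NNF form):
False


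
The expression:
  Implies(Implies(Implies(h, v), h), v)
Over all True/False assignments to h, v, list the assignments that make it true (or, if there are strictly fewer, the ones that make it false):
is false only for:
  h=True, v=False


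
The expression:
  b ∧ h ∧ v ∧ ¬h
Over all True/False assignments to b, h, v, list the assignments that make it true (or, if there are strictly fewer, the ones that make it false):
is never true.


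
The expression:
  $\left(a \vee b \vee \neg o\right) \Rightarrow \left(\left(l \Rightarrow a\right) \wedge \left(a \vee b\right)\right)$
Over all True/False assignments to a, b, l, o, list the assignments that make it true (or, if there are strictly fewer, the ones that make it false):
is false only for:
  a=False, b=False, l=False, o=False;
  a=False, b=False, l=True, o=False;
  a=False, b=True, l=True, o=False;
  a=False, b=True, l=True, o=True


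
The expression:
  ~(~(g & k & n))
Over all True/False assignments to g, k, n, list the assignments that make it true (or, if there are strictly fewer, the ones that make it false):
is true only for:
  g=True, k=True, n=True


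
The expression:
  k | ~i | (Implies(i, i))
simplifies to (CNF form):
True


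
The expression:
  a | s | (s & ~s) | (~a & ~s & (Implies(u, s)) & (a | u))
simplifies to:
a | s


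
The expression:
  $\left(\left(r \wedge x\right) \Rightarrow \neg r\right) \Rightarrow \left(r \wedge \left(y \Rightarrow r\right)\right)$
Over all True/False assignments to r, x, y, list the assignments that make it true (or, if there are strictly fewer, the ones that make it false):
is true only for:
  r=True, x=False, y=False;
  r=True, x=False, y=True;
  r=True, x=True, y=False;
  r=True, x=True, y=True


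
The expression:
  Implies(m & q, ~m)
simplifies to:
~m | ~q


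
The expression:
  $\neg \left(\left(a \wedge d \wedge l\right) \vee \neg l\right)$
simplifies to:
$l \wedge \left(\neg a \vee \neg d\right)$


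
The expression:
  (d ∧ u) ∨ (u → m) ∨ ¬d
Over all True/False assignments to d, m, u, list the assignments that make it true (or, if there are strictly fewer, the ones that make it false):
is always true.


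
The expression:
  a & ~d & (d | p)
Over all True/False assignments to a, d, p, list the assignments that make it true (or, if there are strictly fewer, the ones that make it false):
is true only for:
  a=True, d=False, p=True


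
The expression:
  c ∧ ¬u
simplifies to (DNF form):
c ∧ ¬u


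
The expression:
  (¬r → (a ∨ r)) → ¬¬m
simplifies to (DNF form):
m ∨ (¬a ∧ ¬r)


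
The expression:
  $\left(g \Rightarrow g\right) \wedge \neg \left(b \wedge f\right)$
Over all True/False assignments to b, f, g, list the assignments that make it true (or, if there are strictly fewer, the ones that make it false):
is false only for:
  b=True, f=True, g=False;
  b=True, f=True, g=True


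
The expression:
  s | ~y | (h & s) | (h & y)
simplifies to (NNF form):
h | s | ~y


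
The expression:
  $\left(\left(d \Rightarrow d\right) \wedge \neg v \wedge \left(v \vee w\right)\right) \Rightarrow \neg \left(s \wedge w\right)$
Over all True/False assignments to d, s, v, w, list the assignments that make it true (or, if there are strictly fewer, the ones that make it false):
is false only for:
  d=False, s=True, v=False, w=True;
  d=True, s=True, v=False, w=True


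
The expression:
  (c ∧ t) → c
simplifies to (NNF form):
True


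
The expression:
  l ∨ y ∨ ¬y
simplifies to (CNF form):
True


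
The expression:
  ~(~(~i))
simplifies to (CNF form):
~i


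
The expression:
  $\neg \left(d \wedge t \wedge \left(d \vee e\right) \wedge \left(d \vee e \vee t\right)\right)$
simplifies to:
$\neg d \vee \neg t$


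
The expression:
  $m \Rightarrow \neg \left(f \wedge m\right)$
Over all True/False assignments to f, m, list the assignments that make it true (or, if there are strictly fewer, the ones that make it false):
is false only for:
  f=True, m=True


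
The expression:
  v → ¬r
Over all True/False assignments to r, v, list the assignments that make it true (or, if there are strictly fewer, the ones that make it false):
is false only for:
  r=True, v=True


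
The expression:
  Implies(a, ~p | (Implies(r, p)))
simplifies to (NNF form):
True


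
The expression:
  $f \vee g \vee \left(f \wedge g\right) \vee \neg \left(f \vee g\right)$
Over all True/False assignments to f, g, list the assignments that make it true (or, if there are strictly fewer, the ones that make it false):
is always true.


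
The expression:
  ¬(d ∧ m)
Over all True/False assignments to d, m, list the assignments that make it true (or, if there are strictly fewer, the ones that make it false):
is false only for:
  d=True, m=True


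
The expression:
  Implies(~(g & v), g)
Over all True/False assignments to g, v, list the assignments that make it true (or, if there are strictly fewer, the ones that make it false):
is true only for:
  g=True, v=False;
  g=True, v=True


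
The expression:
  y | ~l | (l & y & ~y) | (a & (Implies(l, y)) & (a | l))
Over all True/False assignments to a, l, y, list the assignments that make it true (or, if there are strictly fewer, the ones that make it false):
is false only for:
  a=False, l=True, y=False;
  a=True, l=True, y=False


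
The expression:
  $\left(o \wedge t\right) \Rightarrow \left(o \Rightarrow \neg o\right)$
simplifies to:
$\neg o \vee \neg t$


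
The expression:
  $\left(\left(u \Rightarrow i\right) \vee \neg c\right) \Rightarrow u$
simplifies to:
$u$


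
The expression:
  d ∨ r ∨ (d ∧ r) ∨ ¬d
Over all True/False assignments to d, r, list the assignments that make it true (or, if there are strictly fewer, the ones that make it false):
is always true.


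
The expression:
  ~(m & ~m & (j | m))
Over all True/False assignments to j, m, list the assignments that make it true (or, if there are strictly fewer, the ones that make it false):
is always true.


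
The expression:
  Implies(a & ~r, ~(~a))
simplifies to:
True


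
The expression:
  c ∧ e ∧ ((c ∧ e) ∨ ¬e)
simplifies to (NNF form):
c ∧ e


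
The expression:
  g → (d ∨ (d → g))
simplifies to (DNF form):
True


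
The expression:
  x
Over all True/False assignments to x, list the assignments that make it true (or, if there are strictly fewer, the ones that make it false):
is true only for:
  x=True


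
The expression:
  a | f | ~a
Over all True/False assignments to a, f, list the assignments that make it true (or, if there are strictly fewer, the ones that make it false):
is always true.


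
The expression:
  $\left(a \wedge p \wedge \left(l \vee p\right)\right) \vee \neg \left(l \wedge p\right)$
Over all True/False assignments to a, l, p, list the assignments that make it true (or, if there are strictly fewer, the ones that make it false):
is false only for:
  a=False, l=True, p=True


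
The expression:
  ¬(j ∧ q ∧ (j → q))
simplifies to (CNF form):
¬j ∨ ¬q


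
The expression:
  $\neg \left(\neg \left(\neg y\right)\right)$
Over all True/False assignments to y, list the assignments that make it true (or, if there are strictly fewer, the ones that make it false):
is true only for:
  y=False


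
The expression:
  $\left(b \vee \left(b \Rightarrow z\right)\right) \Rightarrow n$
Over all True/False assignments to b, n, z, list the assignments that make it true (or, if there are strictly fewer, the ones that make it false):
is true only for:
  b=False, n=True, z=False;
  b=False, n=True, z=True;
  b=True, n=True, z=False;
  b=True, n=True, z=True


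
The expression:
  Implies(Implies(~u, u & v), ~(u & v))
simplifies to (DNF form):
~u | ~v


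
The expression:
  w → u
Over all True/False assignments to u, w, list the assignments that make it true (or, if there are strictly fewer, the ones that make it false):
is false only for:
  u=False, w=True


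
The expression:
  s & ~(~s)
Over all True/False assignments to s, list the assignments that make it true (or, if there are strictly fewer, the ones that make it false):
is true only for:
  s=True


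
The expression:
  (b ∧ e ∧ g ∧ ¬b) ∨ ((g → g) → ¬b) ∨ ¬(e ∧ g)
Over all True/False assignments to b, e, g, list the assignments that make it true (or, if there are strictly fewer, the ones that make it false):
is false only for:
  b=True, e=True, g=True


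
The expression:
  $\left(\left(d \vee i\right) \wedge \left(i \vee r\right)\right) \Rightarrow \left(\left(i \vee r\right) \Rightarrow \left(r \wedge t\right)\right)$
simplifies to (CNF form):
$\left(r \vee \neg i\right) \wedge \left(t \vee \neg i\right) \wedge \left(t \vee \neg d \vee \neg r\right)$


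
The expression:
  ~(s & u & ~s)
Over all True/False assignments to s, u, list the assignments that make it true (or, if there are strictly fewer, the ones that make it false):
is always true.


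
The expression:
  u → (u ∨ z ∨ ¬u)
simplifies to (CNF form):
True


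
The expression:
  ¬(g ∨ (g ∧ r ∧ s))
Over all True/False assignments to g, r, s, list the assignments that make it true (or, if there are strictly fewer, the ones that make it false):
is true only for:
  g=False, r=False, s=False;
  g=False, r=False, s=True;
  g=False, r=True, s=False;
  g=False, r=True, s=True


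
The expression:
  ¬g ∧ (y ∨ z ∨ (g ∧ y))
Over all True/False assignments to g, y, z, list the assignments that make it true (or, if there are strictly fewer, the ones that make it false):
is true only for:
  g=False, y=False, z=True;
  g=False, y=True, z=False;
  g=False, y=True, z=True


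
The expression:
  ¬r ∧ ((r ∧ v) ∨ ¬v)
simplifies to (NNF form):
¬r ∧ ¬v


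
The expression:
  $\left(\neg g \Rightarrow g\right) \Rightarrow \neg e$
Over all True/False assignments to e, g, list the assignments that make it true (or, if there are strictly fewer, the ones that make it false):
is false only for:
  e=True, g=True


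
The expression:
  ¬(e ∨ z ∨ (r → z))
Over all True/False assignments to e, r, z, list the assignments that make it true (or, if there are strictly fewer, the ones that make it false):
is true only for:
  e=False, r=True, z=False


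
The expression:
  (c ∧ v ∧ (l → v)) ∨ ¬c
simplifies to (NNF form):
v ∨ ¬c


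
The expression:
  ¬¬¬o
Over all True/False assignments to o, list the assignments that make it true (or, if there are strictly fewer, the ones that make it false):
is true only for:
  o=False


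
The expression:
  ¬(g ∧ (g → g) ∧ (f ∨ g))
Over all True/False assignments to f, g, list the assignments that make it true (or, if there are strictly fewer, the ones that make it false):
is true only for:
  f=False, g=False;
  f=True, g=False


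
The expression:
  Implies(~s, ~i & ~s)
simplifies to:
s | ~i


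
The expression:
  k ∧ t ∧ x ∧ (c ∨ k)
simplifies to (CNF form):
k ∧ t ∧ x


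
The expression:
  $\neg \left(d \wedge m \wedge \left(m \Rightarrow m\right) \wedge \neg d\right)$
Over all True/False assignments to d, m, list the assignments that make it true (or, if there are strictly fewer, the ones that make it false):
is always true.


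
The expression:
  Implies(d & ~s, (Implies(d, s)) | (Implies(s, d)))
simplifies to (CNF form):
True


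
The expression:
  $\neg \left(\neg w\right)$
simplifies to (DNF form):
$w$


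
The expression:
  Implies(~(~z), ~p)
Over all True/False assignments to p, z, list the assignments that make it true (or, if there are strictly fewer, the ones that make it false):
is false only for:
  p=True, z=True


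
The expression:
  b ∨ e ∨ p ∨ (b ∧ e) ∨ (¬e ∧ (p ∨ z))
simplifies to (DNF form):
b ∨ e ∨ p ∨ z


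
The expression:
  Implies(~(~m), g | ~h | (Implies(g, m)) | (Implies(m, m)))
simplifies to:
True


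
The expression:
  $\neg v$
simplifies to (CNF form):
$\neg v$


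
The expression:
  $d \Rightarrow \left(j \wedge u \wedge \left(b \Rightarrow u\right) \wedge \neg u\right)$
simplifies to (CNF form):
$\neg d$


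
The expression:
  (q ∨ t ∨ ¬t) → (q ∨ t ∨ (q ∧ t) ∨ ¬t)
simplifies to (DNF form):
True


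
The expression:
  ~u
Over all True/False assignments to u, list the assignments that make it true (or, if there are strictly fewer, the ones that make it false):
is true only for:
  u=False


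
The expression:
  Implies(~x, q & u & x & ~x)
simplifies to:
x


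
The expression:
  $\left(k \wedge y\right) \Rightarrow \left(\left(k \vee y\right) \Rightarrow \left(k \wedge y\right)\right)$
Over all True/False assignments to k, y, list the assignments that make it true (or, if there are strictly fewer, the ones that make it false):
is always true.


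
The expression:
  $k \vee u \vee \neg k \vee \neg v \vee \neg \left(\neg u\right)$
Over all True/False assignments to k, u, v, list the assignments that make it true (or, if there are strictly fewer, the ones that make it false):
is always true.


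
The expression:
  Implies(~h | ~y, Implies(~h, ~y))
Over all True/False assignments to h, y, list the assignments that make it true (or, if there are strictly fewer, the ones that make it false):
is false only for:
  h=False, y=True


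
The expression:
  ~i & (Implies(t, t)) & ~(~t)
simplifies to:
t & ~i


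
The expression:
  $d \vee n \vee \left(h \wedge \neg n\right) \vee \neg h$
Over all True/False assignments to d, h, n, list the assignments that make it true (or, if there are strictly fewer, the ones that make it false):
is always true.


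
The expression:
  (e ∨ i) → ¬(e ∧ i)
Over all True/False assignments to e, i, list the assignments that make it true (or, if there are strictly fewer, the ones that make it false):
is false only for:
  e=True, i=True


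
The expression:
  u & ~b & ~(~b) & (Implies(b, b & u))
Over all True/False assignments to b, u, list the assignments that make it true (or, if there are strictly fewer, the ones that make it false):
is never true.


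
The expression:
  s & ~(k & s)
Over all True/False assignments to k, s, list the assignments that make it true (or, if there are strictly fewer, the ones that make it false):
is true only for:
  k=False, s=True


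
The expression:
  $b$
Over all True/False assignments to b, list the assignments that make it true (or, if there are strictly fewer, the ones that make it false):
is true only for:
  b=True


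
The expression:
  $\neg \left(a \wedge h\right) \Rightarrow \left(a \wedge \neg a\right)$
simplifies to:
$a \wedge h$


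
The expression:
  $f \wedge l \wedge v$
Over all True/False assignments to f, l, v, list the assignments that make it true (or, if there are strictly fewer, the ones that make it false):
is true only for:
  f=True, l=True, v=True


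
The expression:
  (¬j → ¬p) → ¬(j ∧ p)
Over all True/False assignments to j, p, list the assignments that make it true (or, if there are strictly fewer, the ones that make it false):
is false only for:
  j=True, p=True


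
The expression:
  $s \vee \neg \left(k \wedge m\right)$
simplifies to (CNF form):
$s \vee \neg k \vee \neg m$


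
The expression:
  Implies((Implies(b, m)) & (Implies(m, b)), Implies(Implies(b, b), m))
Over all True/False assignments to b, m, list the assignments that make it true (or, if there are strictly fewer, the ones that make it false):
is false only for:
  b=False, m=False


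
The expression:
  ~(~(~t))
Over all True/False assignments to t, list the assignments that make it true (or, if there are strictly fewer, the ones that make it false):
is true only for:
  t=False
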